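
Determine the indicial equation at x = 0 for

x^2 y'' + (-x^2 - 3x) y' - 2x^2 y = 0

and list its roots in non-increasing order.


Divide by x^2 to reach normal form y'' + P_1(x) y' + P_2(x) y = 0 with P_1(x) = -1 - 3/x and P_2(x) = -2.
x = 0 is a singular point because the y'-coefficient -1 - 3/x has a pole at x = 0.
It is a regular singular point because x P_1(x) = p(x) = -x - 3 and x^2 P_2(x) = q(x) = -2x^2 are polynomials, hence analytic at x = 0.
p(0) = -3,  q(0) = 0.
Indicial equation: r(r-1) + p(0) r + q(0) = 0, i.e. r^2 + (p(0) - 1) r + q(0) = 0, i.e. r^2 - 4 r = 0.
Discriminant: (-4)^2 - 4(0) = 16, so r = (4 ± 4)/2.
Solving: r_1 = 4, r_2 = 0.

indicial: r^2 - 4 r = 0; roots r_1 = 4, r_2 = 0


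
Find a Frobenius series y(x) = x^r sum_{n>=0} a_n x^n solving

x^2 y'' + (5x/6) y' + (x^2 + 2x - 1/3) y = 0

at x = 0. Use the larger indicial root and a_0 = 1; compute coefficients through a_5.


Write in Frobenius form y'' + (p(x)/x) y' + (q(x)/x^2) y = 0:
  p(x) = 5/6,  q(x) = x^2 + 2x - 1/3.
Indicial equation: r(r-1) + (5/6) r + (-1/3) = 0 -> roots r_1 = 2/3, r_2 = -1/2.
Take r = r_1 = 2/3. Let y(x) = x^r sum_{n>=0} a_n x^n with a_0 = 1.
Substitute y = x^r sum a_n x^n and match x^{r+n}. The recurrence is
  D(n) a_n + 2 a_{n-1} + 1 a_{n-2} = 0,  where D(n) = (r+n)(r+n-1) + (5/6)(r+n) + (-1/3).
  a_n = [-2 a_{n-1} - 1 a_{n-2}] / D(n).
Since the indicial polynomial factors as (r - r_1)(r - r_2), D(n) = (r_1 + n - r_1)(r_1 + n - r_2) = n(n + 7/6).
Evaluating step by step (a_0 = 1):
  n = 1: D(1) = 1(1 + 7/6) = 13/6; numerator = -2(1) = -2; a_1 = (-2)/(13/6) = -12/13
  n = 2: D(2) = 2(2 + 7/6) = 19/3; numerator = -2(-12/13) - 1(1) = 11/13; a_2 = (11/13)/(19/3) = 33/247
  n = 3: D(3) = 3(3 + 7/6) = 25/2; numerator = -2(33/247) - 1(-12/13) = 162/247; a_3 = (162/247)/(25/2) = 324/6175
  n = 4: D(4) = 4(4 + 7/6) = 62/3; numerator = -2(324/6175) - 1(33/247) = -1473/6175; a_4 = (-1473/6175)/(62/3) = -4419/382850
  n = 5: D(5) = 5(5 + 7/6) = 185/6; numerator = -2(-4419/382850) - 1(324/6175) = -225/7657; a_5 = (-225/7657)/(185/6) = -270/283309

r = 2/3; a_0 = 1; a_1 = -12/13; a_2 = 33/247; a_3 = 324/6175; a_4 = -4419/382850; a_5 = -270/283309


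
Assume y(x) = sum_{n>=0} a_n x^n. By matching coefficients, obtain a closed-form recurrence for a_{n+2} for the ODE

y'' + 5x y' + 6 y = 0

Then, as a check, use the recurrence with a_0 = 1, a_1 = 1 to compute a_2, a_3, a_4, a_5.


Substitute y = sum_n a_n x^n.
y''(x) has coefficient (n+2)(n+1) a_{n+2} at x^n;
5 x y'(x) has coefficient 5 n a_n at x^n (shift);
6 y(x) has coefficient 6 a_n at x^n.
Matching x^n: (n+2)(n+1) a_{n+2} + (5n + 6) a_n = 0.
Thus a_{n+2} = (-5n - 6) / ((n+1)(n+2)) * a_n.

Check with a_0 = 1, a_1 = 1 (apply the recurrence for n = 0, 1, 2, 3): a_0 = 1, a_1 = 1, a_2 = -3, a_3 = -11/6, a_4 = 4, a_5 = 77/40.

a_(n+2) = (-5n - 6) / ((n+1)(n+2)) * a_n; check: a_0 = 1, a_1 = 1, a_2 = -3, a_3 = -11/6, a_4 = 4, a_5 = 77/40


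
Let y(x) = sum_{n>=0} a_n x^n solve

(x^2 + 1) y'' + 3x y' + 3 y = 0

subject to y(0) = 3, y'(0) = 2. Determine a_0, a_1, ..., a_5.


Ansatz: y(x) = sum_{n>=0} a_n x^n, so y'(x) = sum_{n>=1} n a_n x^(n-1) and y''(x) = sum_{n>=2} n(n-1) a_n x^(n-2).
Substitute into P(x) y'' + Q(x) y' + R(x) y = 0 with P(x) = x^2 + 1, Q(x) = 3x, R(x) = 3, and match powers of x.
Initial conditions: a_0 = 3, a_1 = 2.
Setting the coefficient of each power of x to zero and solving order by order (substituting the coefficients already found):
  x^0: 2 a_2 + 3 a_0 = 0  ->  2 a_2 = -3 a_0 = -9  ->  a_2 = -9/2
  x^1: 6 a_3 + 6 a_1 = 0  ->  6 a_3 = -6 a_1 = -12  ->  a_3 = -2
  x^2: 12 a_4 + 11 a_2 = 0  ->  12 a_4 = -11 a_2 = 99/2  ->  a_4 = 33/8
  x^3: 20 a_5 + 18 a_3 = 0  ->  20 a_5 = -18 a_3 = 36  ->  a_5 = 9/5
Truncated series: y(x) = 3 + 2 x - (9/2) x^2 - 2 x^3 + (33/8) x^4 + (9/5) x^5 + O(x^6).

a_0 = 3; a_1 = 2; a_2 = -9/2; a_3 = -2; a_4 = 33/8; a_5 = 9/5


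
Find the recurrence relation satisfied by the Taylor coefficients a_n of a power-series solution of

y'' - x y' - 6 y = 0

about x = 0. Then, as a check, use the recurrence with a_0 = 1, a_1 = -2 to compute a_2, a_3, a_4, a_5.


Substitute y = sum_n a_n x^n.
y''(x) has coefficient (n+2)(n+1) a_{n+2} at x^n;
-x y'(x) has coefficient -n a_n at x^n (shift);
-6 y(x) has coefficient -6 a_n at x^n.
Matching x^n: (n+2)(n+1) a_{n+2} + (-n - 6) a_n = 0.
Thus a_{n+2} = (n + 6) / ((n+1)(n+2)) * a_n.

Check with a_0 = 1, a_1 = -2 (apply the recurrence for n = 0, 1, 2, 3): a_0 = 1, a_1 = -2, a_2 = 3, a_3 = -7/3, a_4 = 2, a_5 = -21/20.

a_(n+2) = (n + 6) / ((n+1)(n+2)) * a_n; check: a_0 = 1, a_1 = -2, a_2 = 3, a_3 = -7/3, a_4 = 2, a_5 = -21/20


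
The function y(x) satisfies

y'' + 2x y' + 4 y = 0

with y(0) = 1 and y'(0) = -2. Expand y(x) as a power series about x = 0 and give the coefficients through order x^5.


Ansatz: y(x) = sum_{n>=0} a_n x^n, so y'(x) = sum_{n>=1} n a_n x^(n-1) and y''(x) = sum_{n>=2} n(n-1) a_n x^(n-2).
Substitute into P(x) y'' + Q(x) y' + R(x) y = 0 with P(x) = 1, Q(x) = 2x, R(x) = 4, and match powers of x.
Initial conditions: a_0 = 1, a_1 = -2.
Setting the coefficient of each power of x to zero and solving order by order (substituting the coefficients already found):
  x^0: 2 a_2 + 4 a_0 = 0  ->  2 a_2 = -4 a_0 = -4  ->  a_2 = -2
  x^1: 6 a_3 + 6 a_1 = 0  ->  6 a_3 = -6 a_1 = 12  ->  a_3 = 2
  x^2: 12 a_4 + 8 a_2 = 0  ->  12 a_4 = -8 a_2 = 16  ->  a_4 = 4/3
  x^3: 20 a_5 + 10 a_3 = 0  ->  20 a_5 = -10 a_3 = -20  ->  a_5 = -1
Truncated series: y(x) = 1 - 2 x - 2 x^2 + 2 x^3 + (4/3) x^4 - x^5 + O(x^6).

a_0 = 1; a_1 = -2; a_2 = -2; a_3 = 2; a_4 = 4/3; a_5 = -1


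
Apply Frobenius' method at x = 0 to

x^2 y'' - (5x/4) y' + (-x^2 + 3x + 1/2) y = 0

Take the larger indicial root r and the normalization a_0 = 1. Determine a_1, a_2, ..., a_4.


Write in Frobenius form y'' + (p(x)/x) y' + (q(x)/x^2) y = 0:
  p(x) = -5/4,  q(x) = -x^2 + 3x + 1/2.
Indicial equation: r(r-1) + (-5/4) r + (1/2) = 0 -> roots r_1 = 2, r_2 = 1/4.
Take r = r_1 = 2. Let y(x) = x^r sum_{n>=0} a_n x^n with a_0 = 1.
Substitute y = x^r sum a_n x^n and match x^{r+n}. The recurrence is
  D(n) a_n + 3 a_{n-1} - 1 a_{n-2} = 0,  where D(n) = (r+n)(r+n-1) + (-5/4)(r+n) + (1/2).
  a_n = [-3 a_{n-1} + 1 a_{n-2}] / D(n).
Since the indicial polynomial factors as (r - r_1)(r - r_2), D(n) = (r_1 + n - r_1)(r_1 + n - r_2) = n(n + 7/4).
Evaluating step by step (a_0 = 1):
  n = 1: D(1) = 1(1 + 7/4) = 11/4; numerator = -3(1) = -3; a_1 = (-3)/(11/4) = -12/11
  n = 2: D(2) = 2(2 + 7/4) = 15/2; numerator = -3(-12/11) + 1(1) = 47/11; a_2 = (47/11)/(15/2) = 94/165
  n = 3: D(3) = 3(3 + 7/4) = 57/4; numerator = -3(94/165) + 1(-12/11) = -14/5; a_3 = (-14/5)/(57/4) = -56/285
  n = 4: D(4) = 4(4 + 7/4) = 23; numerator = -3(-56/285) + 1(94/165) = 3634/3135; a_4 = (3634/3135)/(23) = 158/3135

r = 2; a_0 = 1; a_1 = -12/11; a_2 = 94/165; a_3 = -56/285; a_4 = 158/3135


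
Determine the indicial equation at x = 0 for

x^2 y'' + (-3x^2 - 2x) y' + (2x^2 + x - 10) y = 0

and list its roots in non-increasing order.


Divide by x^2 to reach normal form y'' + P_1(x) y' + P_2(x) y = 0 with P_1(x) = -3 - 2/x and P_2(x) = 2 + 1/x - 10/x^2.
x = 0 is a singular point because the y'-coefficient -3 - 2/x has a pole at x = 0 and the y-coefficient 2 + 1/x - 10/x^2 has a pole at x = 0.
It is a regular singular point because x P_1(x) = p(x) = -3x - 2 and x^2 P_2(x) = q(x) = 2x^2 + x - 10 are polynomials, hence analytic at x = 0.
p(0) = -2,  q(0) = -10.
Indicial equation: r(r-1) + p(0) r + q(0) = 0, i.e. r^2 + (p(0) - 1) r + q(0) = 0, i.e. r^2 - 3 r - 10 = 0.
Discriminant: (-3)^2 - 4(-10) = 49, so r = (3 ± 7)/2.
Solving: r_1 = 5, r_2 = -2.

indicial: r^2 - 3 r - 10 = 0; roots r_1 = 5, r_2 = -2


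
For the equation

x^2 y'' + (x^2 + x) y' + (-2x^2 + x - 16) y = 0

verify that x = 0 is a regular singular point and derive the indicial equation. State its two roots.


Divide by x^2 to reach normal form y'' + P_1(x) y' + P_2(x) y = 0 with P_1(x) = 1 + 1/x and P_2(x) = -2 + 1/x - 16/x^2.
x = 0 is a singular point because the y'-coefficient 1 + 1/x has a pole at x = 0 and the y-coefficient -2 + 1/x - 16/x^2 has a pole at x = 0.
It is a regular singular point because x P_1(x) = p(x) = x + 1 and x^2 P_2(x) = q(x) = -2x^2 + x - 16 are polynomials, hence analytic at x = 0.
p(0) = 1,  q(0) = -16.
Indicial equation: r(r-1) + p(0) r + q(0) = 0, i.e. r^2 + (p(0) - 1) r + q(0) = 0, i.e. r^2 - 16 = 0.
Discriminant: (0)^2 - 4(-16) = 64, so r = (0 ± 8)/2.
Solving: r_1 = 4, r_2 = -4.

indicial: r^2 - 16 = 0; roots r_1 = 4, r_2 = -4


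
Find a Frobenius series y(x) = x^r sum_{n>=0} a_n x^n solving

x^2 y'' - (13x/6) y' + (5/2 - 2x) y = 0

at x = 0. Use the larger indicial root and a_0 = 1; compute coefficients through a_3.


Write in Frobenius form y'' + (p(x)/x) y' + (q(x)/x^2) y = 0:
  p(x) = -13/6,  q(x) = 5/2 - 2x.
Indicial equation: r(r-1) + (-13/6) r + (5/2) = 0 -> roots r_1 = 5/3, r_2 = 3/2.
Take r = r_1 = 5/3. Let y(x) = x^r sum_{n>=0} a_n x^n with a_0 = 1.
Substitute y = x^r sum a_n x^n and match x^{r+n}. The recurrence is
  D(n) a_n - 2 a_{n-1} = 0,  where D(n) = (r+n)(r+n-1) + (-13/6)(r+n) + (5/2).
  a_n = 2 / D(n) * a_{n-1}.
Since the indicial polynomial factors as (r - r_1)(r - r_2), D(n) = (r_1 + n - r_1)(r_1 + n - r_2) = n(n + 1/6).
Evaluating step by step (a_0 = 1):
  n = 1: D(1) = 1(1 + 1/6) = 7/6; numerator = 2(1) = 2; a_1 = (2)/(7/6) = 12/7
  n = 2: D(2) = 2(2 + 1/6) = 13/3; numerator = 2(12/7) = 24/7; a_2 = (24/7)/(13/3) = 72/91
  n = 3: D(3) = 3(3 + 1/6) = 19/2; numerator = 2(72/91) = 144/91; a_3 = (144/91)/(19/2) = 288/1729

r = 5/3; a_0 = 1; a_1 = 12/7; a_2 = 72/91; a_3 = 288/1729


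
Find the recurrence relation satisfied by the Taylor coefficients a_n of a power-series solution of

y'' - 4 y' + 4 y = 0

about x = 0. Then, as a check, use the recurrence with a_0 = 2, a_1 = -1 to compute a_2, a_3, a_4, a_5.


Substitute y = sum_n a_n x^n.
y''(x) has coefficient (n+2)(n+1) a_{n+2} at x^n;
-4 y'(x) has coefficient -4 (n+1) a_{n+1} at x^n;
4 y(x) has coefficient 4 a_n at x^n.
Matching x^n: (n+2)(n+1) a_{n+2} - 4 (n+1) a_{n+1} + 4 a_n = 0.
Thus a_{n+2} = [4 (n+1) a_{n+1} - 4 a_n] / ((n+1)(n+2)).

Check with a_0 = 2, a_1 = -1 (apply the recurrence for n = 0, 1, 2, 3): a_0 = 2, a_1 = -1, a_2 = -6, a_3 = -22/3, a_4 = -16/3, a_5 = -14/5.

a_(n+2) = [4 (n+1) a_(n+1) - 4 a_n] / ((n+1)(n+2)); check: a_0 = 2, a_1 = -1, a_2 = -6, a_3 = -22/3, a_4 = -16/3, a_5 = -14/5


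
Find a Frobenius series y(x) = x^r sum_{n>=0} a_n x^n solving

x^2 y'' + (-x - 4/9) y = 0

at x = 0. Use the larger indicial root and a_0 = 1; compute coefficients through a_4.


Write in Frobenius form y'' + (p(x)/x) y' + (q(x)/x^2) y = 0:
  p(x) = 0,  q(x) = -x - 4/9.
Indicial equation: r(r-1) + (0) r + (-4/9) = 0 -> roots r_1 = 4/3, r_2 = -1/3.
Take r = r_1 = 4/3. Let y(x) = x^r sum_{n>=0} a_n x^n with a_0 = 1.
Substitute y = x^r sum a_n x^n and match x^{r+n}. The recurrence is
  D(n) a_n - 1 a_{n-1} = 0,  where D(n) = (r+n)(r+n-1) + (0)(r+n) + (-4/9).
  a_n = 1 / D(n) * a_{n-1}.
Since the indicial polynomial factors as (r - r_1)(r - r_2), D(n) = (r_1 + n - r_1)(r_1 + n - r_2) = n(n + 5/3).
Evaluating step by step (a_0 = 1):
  n = 1: D(1) = 1(1 + 5/3) = 8/3; numerator = 1(1) = 1; a_1 = (1)/(8/3) = 3/8
  n = 2: D(2) = 2(2 + 5/3) = 22/3; numerator = 1(3/8) = 3/8; a_2 = (3/8)/(22/3) = 9/176
  n = 3: D(3) = 3(3 + 5/3) = 14; numerator = 1(9/176) = 9/176; a_3 = (9/176)/(14) = 9/2464
  n = 4: D(4) = 4(4 + 5/3) = 68/3; numerator = 1(9/2464) = 9/2464; a_4 = (9/2464)/(68/3) = 27/167552

r = 4/3; a_0 = 1; a_1 = 3/8; a_2 = 9/176; a_3 = 9/2464; a_4 = 27/167552


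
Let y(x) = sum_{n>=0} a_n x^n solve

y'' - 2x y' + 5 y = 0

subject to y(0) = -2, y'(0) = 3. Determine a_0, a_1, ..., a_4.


Ansatz: y(x) = sum_{n>=0} a_n x^n, so y'(x) = sum_{n>=1} n a_n x^(n-1) and y''(x) = sum_{n>=2} n(n-1) a_n x^(n-2).
Substitute into P(x) y'' + Q(x) y' + R(x) y = 0 with P(x) = 1, Q(x) = -2x, R(x) = 5, and match powers of x.
Initial conditions: a_0 = -2, a_1 = 3.
Setting the coefficient of each power of x to zero and solving order by order (substituting the coefficients already found):
  x^0: 2 a_2 + 5 a_0 = 0  ->  2 a_2 = -5 a_0 = 10  ->  a_2 = 5
  x^1: 6 a_3 + 3 a_1 = 0  ->  6 a_3 = -3 a_1 = -9  ->  a_3 = -3/2
  x^2: 12 a_4 + a_2 = 0  ->  12 a_4 = -a_2 = -5  ->  a_4 = -5/12
Truncated series: y(x) = -2 + 3 x + 5 x^2 - (3/2) x^3 - (5/12) x^4 + O(x^5).

a_0 = -2; a_1 = 3; a_2 = 5; a_3 = -3/2; a_4 = -5/12


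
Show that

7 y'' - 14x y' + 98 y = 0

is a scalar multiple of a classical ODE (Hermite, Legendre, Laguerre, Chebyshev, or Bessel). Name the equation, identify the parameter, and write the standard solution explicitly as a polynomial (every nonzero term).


All three coefficients share the factor 7; dividing through by 7 gives  y'' - 2x y' + 14 y = 0.
This matches the Hermite equation y'' - 2x y' + 2n y = 0 with 2n = 14, so n = 7; the polynomial solution is H_7(x).
With y = sum_k a_k x^k, matching x^k gives (k+2)(k+1) a_{k+2} = 2(k - n) a_k = 2(k - 7) a_k. The right side vanishes at k = 7, so the series with the parity of 7 terminates at degree 7.
Standard normalization: leading coefficient of H_n is 2^n, so a_7 = 2^7 = 128. Work downward with a_k = (k+1)(k+2) a_{k+2} / (2(k - n)):
  a_5 = (6)(7)(128) / (2(5 - 7)) = 5376/(-4) = -1344
  a_3 = (4)(5)(-1344) / (2(3 - 7)) = -26880/(-8) = 3360
  a_1 = (2)(3)(3360) / (2(1 - 7)) = 20160/(-12) = -1680
Hence H_7(x) = 128 x^7 - 1344 x^5 + 3360 x^3 - 1680 x.

H_7(x); series = 128 x^7 - 1344 x^5 + 3360 x^3 - 1680 x


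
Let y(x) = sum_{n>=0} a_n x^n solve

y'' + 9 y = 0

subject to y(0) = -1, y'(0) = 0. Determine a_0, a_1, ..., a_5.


Ansatz: y(x) = sum_{n>=0} a_n x^n, so y'(x) = sum_{n>=1} n a_n x^(n-1) and y''(x) = sum_{n>=2} n(n-1) a_n x^(n-2).
Substitute into P(x) y'' + Q(x) y' + R(x) y = 0 with P(x) = 1, Q(x) = 0, R(x) = 9, and match powers of x.
Initial conditions: a_0 = -1, a_1 = 0.
Setting the coefficient of each power of x to zero and solving order by order (substituting the coefficients already found):
  x^0: 2 a_2 + 9 a_0 = 0  ->  2 a_2 = -9 a_0 = 9  ->  a_2 = 9/2
  x^1: 6 a_3 + 9 a_1 = 0  ->  6 a_3 = -9 a_1 = 0  ->  a_3 = 0
  x^2: 12 a_4 + 9 a_2 = 0  ->  12 a_4 = -9 a_2 = -81/2  ->  a_4 = -27/8
  x^3: 20 a_5 + 9 a_3 = 0  ->  20 a_5 = -9 a_3 = 0  ->  a_5 = 0
Truncated series: y(x) = -1 + (9/2) x^2 - (27/8) x^4 + O(x^6).

a_0 = -1; a_1 = 0; a_2 = 9/2; a_3 = 0; a_4 = -27/8; a_5 = 0


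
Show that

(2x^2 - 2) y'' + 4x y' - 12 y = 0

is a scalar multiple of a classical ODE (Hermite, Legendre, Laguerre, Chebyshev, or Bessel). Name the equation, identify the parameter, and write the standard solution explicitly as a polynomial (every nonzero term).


All three coefficients share the factor -2; dividing through by -2 gives  (1 - x^2) y'' - 2x y' + 6 y = 0.
This matches the Legendre equation (1 - x^2) y'' - 2x y' + n(n+1) y = 0 (note the -2x y' term) with n(n+1) = 6, so n = 2; the polynomial solution is P_2(x).
With y = sum_k a_k x^k, matching x^k gives (k+2)(k+1) a_{k+2} = [k(k+1) - n(n+1)] a_k = (k - 2)(k + 3) a_k. The right side vanishes at k = 2, so the series with the parity of 2 terminates at degree 2.
Standard normalization (P_n(1) = 1): leading coefficient (2n)!/(2^n (n!)^2) = 24/(4*4) = 3/2, so a_2 = 3/2. Work downward with a_k = (k+1)(k+2) a_{k+2} / ((k - 2)(k + 3)):
  a_0 = (1)(2)(3/2) / ((0 - 2)(0 + 3)) = 3/(-6) = -1/2
Hence P_2(x) = 3 x^2/2 - 1/2.

P_2(x); series = 3 x^2/2 - 1/2


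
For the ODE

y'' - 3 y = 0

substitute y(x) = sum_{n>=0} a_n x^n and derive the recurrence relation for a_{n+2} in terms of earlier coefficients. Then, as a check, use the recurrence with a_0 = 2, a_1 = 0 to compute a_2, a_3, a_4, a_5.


Substitute y = sum_n a_n x^n into y'' + (const) y = 0.
y''(x) = sum_{n>=0} (n+2)(n+1) a_{n+2} x^n.
The ODE becomes sum_n [(n+2)(n+1) a_{n+2} - 3 a_n] x^n = 0.
Setting each coefficient to zero gives the recurrence:
  (n+2)(n+1) a_{n+2} - 3 a_n = 0,
  a_{n+2} = 3 / ((n+1)(n+2)) a_n.

Check with a_0 = 2, a_1 = 0 (apply the recurrence for n = 0, 1, 2, 3): a_0 = 2, a_1 = 0, a_2 = 3, a_3 = 0, a_4 = 3/4, a_5 = 0.

a_{n+2} = 3/((n+1)(n+2)) * a_n; check: a_0 = 2, a_1 = 0, a_2 = 3, a_3 = 0, a_4 = 3/4, a_5 = 0


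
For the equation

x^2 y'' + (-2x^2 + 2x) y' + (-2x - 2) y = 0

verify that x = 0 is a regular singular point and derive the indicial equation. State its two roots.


Divide by x^2 to reach normal form y'' + P_1(x) y' + P_2(x) y = 0 with P_1(x) = -2 + 2/x and P_2(x) = -2/x - 2/x^2.
x = 0 is a singular point because the y'-coefficient -2 + 2/x has a pole at x = 0 and the y-coefficient -2/x - 2/x^2 has a pole at x = 0.
It is a regular singular point because x P_1(x) = p(x) = 2 - 2x and x^2 P_2(x) = q(x) = -2x - 2 are polynomials, hence analytic at x = 0.
p(0) = 2,  q(0) = -2.
Indicial equation: r(r-1) + p(0) r + q(0) = 0, i.e. r^2 + (p(0) - 1) r + q(0) = 0, i.e. r^2 + 1 r - 2 = 0.
Discriminant: (1)^2 - 4(-2) = 9, so r = (-1 ± 3)/2.
Solving: r_1 = 1, r_2 = -2.

indicial: r^2 + 1 r - 2 = 0; roots r_1 = 1, r_2 = -2


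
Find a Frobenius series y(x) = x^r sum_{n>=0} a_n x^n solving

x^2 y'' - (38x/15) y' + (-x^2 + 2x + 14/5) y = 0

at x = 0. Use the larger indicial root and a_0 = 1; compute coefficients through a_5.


Write in Frobenius form y'' + (p(x)/x) y' + (q(x)/x^2) y = 0:
  p(x) = -38/15,  q(x) = -x^2 + 2x + 14/5.
Indicial equation: r(r-1) + (-38/15) r + (14/5) = 0 -> roots r_1 = 7/3, r_2 = 6/5.
Take r = r_1 = 7/3. Let y(x) = x^r sum_{n>=0} a_n x^n with a_0 = 1.
Substitute y = x^r sum a_n x^n and match x^{r+n}. The recurrence is
  D(n) a_n + 2 a_{n-1} - 1 a_{n-2} = 0,  where D(n) = (r+n)(r+n-1) + (-38/15)(r+n) + (14/5).
  a_n = [-2 a_{n-1} + 1 a_{n-2}] / D(n).
Since the indicial polynomial factors as (r - r_1)(r - r_2), D(n) = (r_1 + n - r_1)(r_1 + n - r_2) = n(n + 17/15).
Evaluating step by step (a_0 = 1):
  n = 1: D(1) = 1(1 + 17/15) = 32/15; numerator = -2(1) = -2; a_1 = (-2)/(32/15) = -15/16
  n = 2: D(2) = 2(2 + 17/15) = 94/15; numerator = -2(-15/16) + 1(1) = 23/8; a_2 = (23/8)/(94/15) = 345/752
  n = 3: D(3) = 3(3 + 17/15) = 62/5; numerator = -2(345/752) + 1(-15/16) = -1395/752; a_3 = (-1395/752)/(62/5) = -225/1504
  n = 4: D(4) = 4(4 + 17/15) = 308/15; numerator = -2(-225/1504) + 1(345/752) = 285/376; a_4 = (285/376)/(308/15) = 4275/115808
  n = 5: D(5) = 5(5 + 17/15) = 92/3; numerator = -2(4275/115808) + 1(-225/1504) = -25875/115808; a_5 = (-25875/115808)/(92/3) = -3375/463232

r = 7/3; a_0 = 1; a_1 = -15/16; a_2 = 345/752; a_3 = -225/1504; a_4 = 4275/115808; a_5 = -3375/463232


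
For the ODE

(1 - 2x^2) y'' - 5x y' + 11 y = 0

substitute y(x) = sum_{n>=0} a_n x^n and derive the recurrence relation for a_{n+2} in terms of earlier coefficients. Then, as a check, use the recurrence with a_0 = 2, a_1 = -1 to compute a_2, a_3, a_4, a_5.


Substitute y = sum_n a_n x^n.
(1 - 2 x^2) y'' contributes (n+2)(n+1) a_{n+2} - 2 n(n-1) a_n at x^n.
-5 x y'(x) contributes -5 n a_n at x^n.
11 y(x) contributes 11 a_n at x^n.
Matching x^n: (n+2)(n+1) a_{n+2} + (-2 n(n-1) - 5 n + 11) a_n = 0.
Thus a_{n+2} = (2 n(n-1) + 5 n - 11) / ((n+1)(n+2)) * a_n.

Check with a_0 = 2, a_1 = -1 (apply the recurrence for n = 0, 1, 2, 3): a_0 = 2, a_1 = -1, a_2 = -11, a_3 = 1, a_4 = -11/4, a_5 = 4/5.

a_(n+2) = (2 n(n-1) + 5 n - 11) / ((n+1)(n+2)) * a_n; check: a_0 = 2, a_1 = -1, a_2 = -11, a_3 = 1, a_4 = -11/4, a_5 = 4/5


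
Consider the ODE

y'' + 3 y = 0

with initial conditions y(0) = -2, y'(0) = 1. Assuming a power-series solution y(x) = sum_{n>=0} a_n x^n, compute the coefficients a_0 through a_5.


Ansatz: y(x) = sum_{n>=0} a_n x^n, so y'(x) = sum_{n>=1} n a_n x^(n-1) and y''(x) = sum_{n>=2} n(n-1) a_n x^(n-2).
Substitute into P(x) y'' + Q(x) y' + R(x) y = 0 with P(x) = 1, Q(x) = 0, R(x) = 3, and match powers of x.
Initial conditions: a_0 = -2, a_1 = 1.
Setting the coefficient of each power of x to zero and solving order by order (substituting the coefficients already found):
  x^0: 2 a_2 + 3 a_0 = 0  ->  2 a_2 = -3 a_0 = 6  ->  a_2 = 3
  x^1: 6 a_3 + 3 a_1 = 0  ->  6 a_3 = -3 a_1 = -3  ->  a_3 = -1/2
  x^2: 12 a_4 + 3 a_2 = 0  ->  12 a_4 = -3 a_2 = -9  ->  a_4 = -3/4
  x^3: 20 a_5 + 3 a_3 = 0  ->  20 a_5 = -3 a_3 = 3/2  ->  a_5 = 3/40
Truncated series: y(x) = -2 + x + 3 x^2 - (1/2) x^3 - (3/4) x^4 + (3/40) x^5 + O(x^6).

a_0 = -2; a_1 = 1; a_2 = 3; a_3 = -1/2; a_4 = -3/4; a_5 = 3/40


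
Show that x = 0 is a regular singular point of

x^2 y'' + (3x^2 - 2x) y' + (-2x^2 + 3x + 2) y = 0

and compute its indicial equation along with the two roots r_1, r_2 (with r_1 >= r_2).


Divide by x^2 to reach normal form y'' + P_1(x) y' + P_2(x) y = 0 with P_1(x) = 3 - 2/x and P_2(x) = -2 + 3/x + 2/x^2.
x = 0 is a singular point because the y'-coefficient 3 - 2/x has a pole at x = 0 and the y-coefficient -2 + 3/x + 2/x^2 has a pole at x = 0.
It is a regular singular point because x P_1(x) = p(x) = 3x - 2 and x^2 P_2(x) = q(x) = -2x^2 + 3x + 2 are polynomials, hence analytic at x = 0.
p(0) = -2,  q(0) = 2.
Indicial equation: r(r-1) + p(0) r + q(0) = 0, i.e. r^2 + (p(0) - 1) r + q(0) = 0, i.e. r^2 - 3 r + 2 = 0.
Discriminant: (-3)^2 - 4(2) = 1, so r = (3 ± 1)/2.
Solving: r_1 = 2, r_2 = 1.

indicial: r^2 - 3 r + 2 = 0; roots r_1 = 2, r_2 = 1


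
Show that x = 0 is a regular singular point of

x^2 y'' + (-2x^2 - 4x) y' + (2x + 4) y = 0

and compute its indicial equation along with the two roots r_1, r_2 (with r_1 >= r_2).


Divide by x^2 to reach normal form y'' + P_1(x) y' + P_2(x) y = 0 with P_1(x) = -2 - 4/x and P_2(x) = 2/x + 4/x^2.
x = 0 is a singular point because the y'-coefficient -2 - 4/x has a pole at x = 0 and the y-coefficient 2/x + 4/x^2 has a pole at x = 0.
It is a regular singular point because x P_1(x) = p(x) = -2x - 4 and x^2 P_2(x) = q(x) = 2x + 4 are polynomials, hence analytic at x = 0.
p(0) = -4,  q(0) = 4.
Indicial equation: r(r-1) + p(0) r + q(0) = 0, i.e. r^2 + (p(0) - 1) r + q(0) = 0, i.e. r^2 - 5 r + 4 = 0.
Discriminant: (-5)^2 - 4(4) = 9, so r = (5 ± 3)/2.
Solving: r_1 = 4, r_2 = 1.

indicial: r^2 - 5 r + 4 = 0; roots r_1 = 4, r_2 = 1


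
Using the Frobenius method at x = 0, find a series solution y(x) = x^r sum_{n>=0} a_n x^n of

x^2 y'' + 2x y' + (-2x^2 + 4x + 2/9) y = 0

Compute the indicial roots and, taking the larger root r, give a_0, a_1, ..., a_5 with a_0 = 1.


Write in Frobenius form y'' + (p(x)/x) y' + (q(x)/x^2) y = 0:
  p(x) = 2,  q(x) = -2x^2 + 4x + 2/9.
Indicial equation: r(r-1) + (2) r + (2/9) = 0 -> roots r_1 = -1/3, r_2 = -2/3.
Take r = r_1 = -1/3. Let y(x) = x^r sum_{n>=0} a_n x^n with a_0 = 1.
Substitute y = x^r sum a_n x^n and match x^{r+n}. The recurrence is
  D(n) a_n + 4 a_{n-1} - 2 a_{n-2} = 0,  where D(n) = (r+n)(r+n-1) + (2)(r+n) + (2/9).
  a_n = [-4 a_{n-1} + 2 a_{n-2}] / D(n).
Since the indicial polynomial factors as (r - r_1)(r - r_2), D(n) = (r_1 + n - r_1)(r_1 + n - r_2) = n(n + 1/3).
Evaluating step by step (a_0 = 1):
  n = 1: D(1) = 1(1 + 1/3) = 4/3; numerator = -4(1) = -4; a_1 = (-4)/(4/3) = -3
  n = 2: D(2) = 2(2 + 1/3) = 14/3; numerator = -4(-3) + 2(1) = 14; a_2 = (14)/(14/3) = 3
  n = 3: D(3) = 3(3 + 1/3) = 10; numerator = -4(3) + 2(-3) = -18; a_3 = (-18)/(10) = -9/5
  n = 4: D(4) = 4(4 + 1/3) = 52/3; numerator = -4(-9/5) + 2(3) = 66/5; a_4 = (66/5)/(52/3) = 99/130
  n = 5: D(5) = 5(5 + 1/3) = 80/3; numerator = -4(99/130) + 2(-9/5) = -432/65; a_5 = (-432/65)/(80/3) = -81/325

r = -1/3; a_0 = 1; a_1 = -3; a_2 = 3; a_3 = -9/5; a_4 = 99/130; a_5 = -81/325


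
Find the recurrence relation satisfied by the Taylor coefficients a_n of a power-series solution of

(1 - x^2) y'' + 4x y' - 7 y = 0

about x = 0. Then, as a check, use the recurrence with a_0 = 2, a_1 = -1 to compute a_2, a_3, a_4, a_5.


Substitute y = sum_n a_n x^n.
(1 - 1 x^2) y'' contributes (n+2)(n+1) a_{n+2} - n(n-1) a_n at x^n.
4 x y'(x) contributes 4 n a_n at x^n.
-7 y(x) contributes -7 a_n at x^n.
Matching x^n: (n+2)(n+1) a_{n+2} + (-n(n-1) + 4 n - 7) a_n = 0.
Thus a_{n+2} = (n(n-1) - 4 n + 7) / ((n+1)(n+2)) * a_n.

Check with a_0 = 2, a_1 = -1 (apply the recurrence for n = 0, 1, 2, 3): a_0 = 2, a_1 = -1, a_2 = 7, a_3 = -1/2, a_4 = 7/12, a_5 = -1/40.

a_(n+2) = (n(n-1) - 4 n + 7) / ((n+1)(n+2)) * a_n; check: a_0 = 2, a_1 = -1, a_2 = 7, a_3 = -1/2, a_4 = 7/12, a_5 = -1/40


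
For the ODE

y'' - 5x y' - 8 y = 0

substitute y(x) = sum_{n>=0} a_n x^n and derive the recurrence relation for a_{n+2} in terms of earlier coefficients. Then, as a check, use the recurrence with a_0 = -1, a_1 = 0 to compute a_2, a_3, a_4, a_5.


Substitute y = sum_n a_n x^n.
y''(x) has coefficient (n+2)(n+1) a_{n+2} at x^n;
-5 x y'(x) has coefficient -5 n a_n at x^n (shift);
-8 y(x) has coefficient -8 a_n at x^n.
Matching x^n: (n+2)(n+1) a_{n+2} + (-5n - 8) a_n = 0.
Thus a_{n+2} = (5n + 8) / ((n+1)(n+2)) * a_n.

Check with a_0 = -1, a_1 = 0 (apply the recurrence for n = 0, 1, 2, 3): a_0 = -1, a_1 = 0, a_2 = -4, a_3 = 0, a_4 = -6, a_5 = 0.

a_(n+2) = (5n + 8) / ((n+1)(n+2)) * a_n; check: a_0 = -1, a_1 = 0, a_2 = -4, a_3 = 0, a_4 = -6, a_5 = 0


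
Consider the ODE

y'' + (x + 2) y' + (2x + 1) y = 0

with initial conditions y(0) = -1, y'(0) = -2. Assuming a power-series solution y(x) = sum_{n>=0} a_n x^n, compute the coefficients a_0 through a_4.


Ansatz: y(x) = sum_{n>=0} a_n x^n, so y'(x) = sum_{n>=1} n a_n x^(n-1) and y''(x) = sum_{n>=2} n(n-1) a_n x^(n-2).
Substitute into P(x) y'' + Q(x) y' + R(x) y = 0 with P(x) = 1, Q(x) = x + 2, R(x) = 2x + 1, and match powers of x.
Initial conditions: a_0 = -1, a_1 = -2.
Setting the coefficient of each power of x to zero and solving order by order (substituting the coefficients already found):
  x^0: 2 a_2 + 2 a_1 + a_0 = 0  ->  2 a_2 = -2 a_1 - a_0 = 5  ->  a_2 = 5/2
  x^1: 6 a_3 + 4 a_2 + 2 a_1 + 2 a_0 = 0  ->  6 a_3 = -4 a_2 - 2 a_1 - 2 a_0 = -4  ->  a_3 = -2/3
  x^2: 12 a_4 + 6 a_3 + 3 a_2 + 2 a_1 = 0  ->  12 a_4 = -6 a_3 - 3 a_2 - 2 a_1 = 1/2  ->  a_4 = 1/24
Truncated series: y(x) = -1 - 2 x + (5/2) x^2 - (2/3) x^3 + (1/24) x^4 + O(x^5).

a_0 = -1; a_1 = -2; a_2 = 5/2; a_3 = -2/3; a_4 = 1/24


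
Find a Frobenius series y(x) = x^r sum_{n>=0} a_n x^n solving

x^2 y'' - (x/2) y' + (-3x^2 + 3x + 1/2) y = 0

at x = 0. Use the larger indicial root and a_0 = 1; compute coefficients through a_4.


Write in Frobenius form y'' + (p(x)/x) y' + (q(x)/x^2) y = 0:
  p(x) = -1/2,  q(x) = -3x^2 + 3x + 1/2.
Indicial equation: r(r-1) + (-1/2) r + (1/2) = 0 -> roots r_1 = 1, r_2 = 1/2.
Take r = r_1 = 1. Let y(x) = x^r sum_{n>=0} a_n x^n with a_0 = 1.
Substitute y = x^r sum a_n x^n and match x^{r+n}. The recurrence is
  D(n) a_n + 3 a_{n-1} - 3 a_{n-2} = 0,  where D(n) = (r+n)(r+n-1) + (-1/2)(r+n) + (1/2).
  a_n = [-3 a_{n-1} + 3 a_{n-2}] / D(n).
Since the indicial polynomial factors as (r - r_1)(r - r_2), D(n) = (r_1 + n - r_1)(r_1 + n - r_2) = n(n + 1/2).
Evaluating step by step (a_0 = 1):
  n = 1: D(1) = 1(1 + 1/2) = 3/2; numerator = -3(1) = -3; a_1 = (-3)/(3/2) = -2
  n = 2: D(2) = 2(2 + 1/2) = 5; numerator = -3(-2) + 3(1) = 9; a_2 = (9)/(5) = 9/5
  n = 3: D(3) = 3(3 + 1/2) = 21/2; numerator = -3(9/5) + 3(-2) = -57/5; a_3 = (-57/5)/(21/2) = -38/35
  n = 4: D(4) = 4(4 + 1/2) = 18; numerator = -3(-38/35) + 3(9/5) = 303/35; a_4 = (303/35)/(18) = 101/210

r = 1; a_0 = 1; a_1 = -2; a_2 = 9/5; a_3 = -38/35; a_4 = 101/210


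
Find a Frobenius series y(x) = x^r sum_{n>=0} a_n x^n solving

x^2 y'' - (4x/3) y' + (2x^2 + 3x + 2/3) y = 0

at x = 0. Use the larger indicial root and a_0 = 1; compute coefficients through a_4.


Write in Frobenius form y'' + (p(x)/x) y' + (q(x)/x^2) y = 0:
  p(x) = -4/3,  q(x) = 2x^2 + 3x + 2/3.
Indicial equation: r(r-1) + (-4/3) r + (2/3) = 0 -> roots r_1 = 2, r_2 = 1/3.
Take r = r_1 = 2. Let y(x) = x^r sum_{n>=0} a_n x^n with a_0 = 1.
Substitute y = x^r sum a_n x^n and match x^{r+n}. The recurrence is
  D(n) a_n + 3 a_{n-1} + 2 a_{n-2} = 0,  where D(n) = (r+n)(r+n-1) + (-4/3)(r+n) + (2/3).
  a_n = [-3 a_{n-1} - 2 a_{n-2}] / D(n).
Since the indicial polynomial factors as (r - r_1)(r - r_2), D(n) = (r_1 + n - r_1)(r_1 + n - r_2) = n(n + 5/3).
Evaluating step by step (a_0 = 1):
  n = 1: D(1) = 1(1 + 5/3) = 8/3; numerator = -3(1) = -3; a_1 = (-3)/(8/3) = -9/8
  n = 2: D(2) = 2(2 + 5/3) = 22/3; numerator = -3(-9/8) - 2(1) = 11/8; a_2 = (11/8)/(22/3) = 3/16
  n = 3: D(3) = 3(3 + 5/3) = 14; numerator = -3(3/16) - 2(-9/8) = 27/16; a_3 = (27/16)/(14) = 27/224
  n = 4: D(4) = 4(4 + 5/3) = 68/3; numerator = -3(27/224) - 2(3/16) = -165/224; a_4 = (-165/224)/(68/3) = -495/15232

r = 2; a_0 = 1; a_1 = -9/8; a_2 = 3/16; a_3 = 27/224; a_4 = -495/15232


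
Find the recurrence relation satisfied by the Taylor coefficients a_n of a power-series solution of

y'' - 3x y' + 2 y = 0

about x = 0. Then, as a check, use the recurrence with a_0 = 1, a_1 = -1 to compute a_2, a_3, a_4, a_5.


Substitute y = sum_n a_n x^n.
y''(x) has coefficient (n+2)(n+1) a_{n+2} at x^n;
-3 x y'(x) has coefficient -3 n a_n at x^n (shift);
2 y(x) has coefficient 2 a_n at x^n.
Matching x^n: (n+2)(n+1) a_{n+2} + (-3n + 2) a_n = 0.
Thus a_{n+2} = (3n - 2) / ((n+1)(n+2)) * a_n.

Check with a_0 = 1, a_1 = -1 (apply the recurrence for n = 0, 1, 2, 3): a_0 = 1, a_1 = -1, a_2 = -1, a_3 = -1/6, a_4 = -1/3, a_5 = -7/120.

a_(n+2) = (3n - 2) / ((n+1)(n+2)) * a_n; check: a_0 = 1, a_1 = -1, a_2 = -1, a_3 = -1/6, a_4 = -1/3, a_5 = -7/120


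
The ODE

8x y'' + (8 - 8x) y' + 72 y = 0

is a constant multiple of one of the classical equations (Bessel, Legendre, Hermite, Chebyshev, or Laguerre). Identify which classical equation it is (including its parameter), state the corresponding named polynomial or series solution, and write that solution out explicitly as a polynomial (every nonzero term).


All three coefficients share the factor 8; dividing through by 8 gives  x y'' + (1 - x) y' + 9 y = 0.
This matches the Laguerre equation x y'' + (1 - x) y' + n y = 0 with n = 9; the polynomial solution is L_9(x).
With y = sum_k a_k x^k, matching x^k gives (k+1)k a_{k+1} + (k+1) a_{k+1} - k a_k + n a_k = 0, i.e. (k+1)^2 a_{k+1} = (k - n) a_k = (k - 9) a_k. The right side vanishes at k = 9, so the series terminates at degree 9.
Standard normalization L_n(0) = 1 gives a_0 = 1. Work upward with a_{k+1} = (k - 9) a_k / (k+1)^2:
  a_1 = (0 - 9)(1) / 1^2 = -9/1 = -9
  a_2 = (1 - 9)(-9) / 2^2 = 72/4 = 18
  a_3 = (2 - 9)(18) / 3^2 = -126/9 = -14
  a_4 = (3 - 9)(-14) / 4^2 = 84/16 = 21/4
  a_5 = (4 - 9)(21/4) / 5^2 = (-105/4)/25 = -21/20
  a_6 = (5 - 9)(-21/20) / 6^2 = (21/5)/36 = 7/60
  a_7 = (6 - 9)(7/60) / 7^2 = (-7/20)/49 = -1/140
  a_8 = (7 - 9)(-1/140) / 8^2 = (1/70)/64 = 1/4480
  a_9 = (8 - 9)(1/4480) / 9^2 = (-1/4480)/81 = -1/362880
Hence L_9(x) = -x^9/362880 + x^8/4480 - x^7/140 + 7 x^6/60 - 21 x^5/20 + 21 x^4/4 - 14 x^3 + 18 x^2 - 9 x + 1.

L_9(x); series = -x^9/362880 + x^8/4480 - x^7/140 + 7 x^6/60 - 21 x^5/20 + 21 x^4/4 - 14 x^3 + 18 x^2 - 9 x + 1


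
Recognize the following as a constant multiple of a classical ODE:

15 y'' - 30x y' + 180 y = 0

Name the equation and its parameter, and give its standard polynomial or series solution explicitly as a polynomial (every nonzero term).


All three coefficients share the factor 15; dividing through by 15 gives  y'' - 2x y' + 12 y = 0.
This matches the Hermite equation y'' - 2x y' + 2n y = 0 with 2n = 12, so n = 6; the polynomial solution is H_6(x).
With y = sum_k a_k x^k, matching x^k gives (k+2)(k+1) a_{k+2} = 2(k - n) a_k = 2(k - 6) a_k. The right side vanishes at k = 6, so the series with the parity of 6 terminates at degree 6.
Standard normalization: leading coefficient of H_n is 2^n, so a_6 = 2^6 = 64. Work downward with a_k = (k+1)(k+2) a_{k+2} / (2(k - n)):
  a_4 = (5)(6)(64) / (2(4 - 6)) = 1920/(-4) = -480
  a_2 = (3)(4)(-480) / (2(2 - 6)) = -5760/(-8) = 720
  a_0 = (1)(2)(720) / (2(0 - 6)) = 1440/(-12) = -120
Hence H_6(x) = 64 x^6 - 480 x^4 + 720 x^2 - 120.

H_6(x); series = 64 x^6 - 480 x^4 + 720 x^2 - 120


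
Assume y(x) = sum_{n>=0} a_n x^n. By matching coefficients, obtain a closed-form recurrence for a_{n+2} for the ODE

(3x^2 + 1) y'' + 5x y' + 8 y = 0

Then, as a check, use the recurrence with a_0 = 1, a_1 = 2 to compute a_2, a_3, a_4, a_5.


Substitute y = sum_n a_n x^n.
(1 + 3 x^2) y'' contributes (n+2)(n+1) a_{n+2} + 3 n(n-1) a_n at x^n.
5 x y'(x) contributes 5 n a_n at x^n.
8 y(x) contributes 8 a_n at x^n.
Matching x^n: (n+2)(n+1) a_{n+2} + (3 n(n-1) + 5 n + 8) a_n = 0.
Thus a_{n+2} = (-3 n(n-1) - 5 n - 8) / ((n+1)(n+2)) * a_n.

Check with a_0 = 1, a_1 = 2 (apply the recurrence for n = 0, 1, 2, 3): a_0 = 1, a_1 = 2, a_2 = -4, a_3 = -13/3, a_4 = 8, a_5 = 533/60.

a_(n+2) = (-3 n(n-1) - 5 n - 8) / ((n+1)(n+2)) * a_n; check: a_0 = 1, a_1 = 2, a_2 = -4, a_3 = -13/3, a_4 = 8, a_5 = 533/60


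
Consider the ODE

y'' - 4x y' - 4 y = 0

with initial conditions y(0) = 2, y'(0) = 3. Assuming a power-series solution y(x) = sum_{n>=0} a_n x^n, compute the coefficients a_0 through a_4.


Ansatz: y(x) = sum_{n>=0} a_n x^n, so y'(x) = sum_{n>=1} n a_n x^(n-1) and y''(x) = sum_{n>=2} n(n-1) a_n x^(n-2).
Substitute into P(x) y'' + Q(x) y' + R(x) y = 0 with P(x) = 1, Q(x) = -4x, R(x) = -4, and match powers of x.
Initial conditions: a_0 = 2, a_1 = 3.
Setting the coefficient of each power of x to zero and solving order by order (substituting the coefficients already found):
  x^0: 2 a_2 - 4 a_0 = 0  ->  2 a_2 = 4 a_0 = 8  ->  a_2 = 4
  x^1: 6 a_3 - 8 a_1 = 0  ->  6 a_3 = 8 a_1 = 24  ->  a_3 = 4
  x^2: 12 a_4 - 12 a_2 = 0  ->  12 a_4 = 12 a_2 = 48  ->  a_4 = 4
Truncated series: y(x) = 2 + 3 x + 4 x^2 + 4 x^3 + 4 x^4 + O(x^5).

a_0 = 2; a_1 = 3; a_2 = 4; a_3 = 4; a_4 = 4


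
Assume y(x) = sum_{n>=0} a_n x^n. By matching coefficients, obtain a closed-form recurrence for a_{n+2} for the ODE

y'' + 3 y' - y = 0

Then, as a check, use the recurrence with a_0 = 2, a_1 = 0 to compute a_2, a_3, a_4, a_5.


Substitute y = sum_n a_n x^n.
y''(x) has coefficient (n+2)(n+1) a_{n+2} at x^n;
3 y'(x) has coefficient 3 (n+1) a_{n+1} at x^n;
-y(x) has coefficient -1 a_n at x^n.
Matching x^n: (n+2)(n+1) a_{n+2} + 3 (n+1) a_{n+1} - 1 a_n = 0.
Thus a_{n+2} = [-3 (n+1) a_{n+1} + 1 a_n] / ((n+1)(n+2)).

Check with a_0 = 2, a_1 = 0 (apply the recurrence for n = 0, 1, 2, 3): a_0 = 2, a_1 = 0, a_2 = 1, a_3 = -1, a_4 = 5/6, a_5 = -11/20.

a_(n+2) = [-3 (n+1) a_(n+1) + 1 a_n] / ((n+1)(n+2)); check: a_0 = 2, a_1 = 0, a_2 = 1, a_3 = -1, a_4 = 5/6, a_5 = -11/20


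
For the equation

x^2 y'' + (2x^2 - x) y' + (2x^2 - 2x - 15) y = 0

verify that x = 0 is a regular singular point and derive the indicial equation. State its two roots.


Divide by x^2 to reach normal form y'' + P_1(x) y' + P_2(x) y = 0 with P_1(x) = 2 - 1/x and P_2(x) = 2 - 2/x - 15/x^2.
x = 0 is a singular point because the y'-coefficient 2 - 1/x has a pole at x = 0 and the y-coefficient 2 - 2/x - 15/x^2 has a pole at x = 0.
It is a regular singular point because x P_1(x) = p(x) = 2x - 1 and x^2 P_2(x) = q(x) = 2x^2 - 2x - 15 are polynomials, hence analytic at x = 0.
p(0) = -1,  q(0) = -15.
Indicial equation: r(r-1) + p(0) r + q(0) = 0, i.e. r^2 + (p(0) - 1) r + q(0) = 0, i.e. r^2 - 2 r - 15 = 0.
Discriminant: (-2)^2 - 4(-15) = 64, so r = (2 ± 8)/2.
Solving: r_1 = 5, r_2 = -3.

indicial: r^2 - 2 r - 15 = 0; roots r_1 = 5, r_2 = -3


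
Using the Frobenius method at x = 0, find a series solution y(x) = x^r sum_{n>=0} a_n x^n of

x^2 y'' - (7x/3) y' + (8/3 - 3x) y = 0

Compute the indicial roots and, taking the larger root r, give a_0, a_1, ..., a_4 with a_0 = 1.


Write in Frobenius form y'' + (p(x)/x) y' + (q(x)/x^2) y = 0:
  p(x) = -7/3,  q(x) = 8/3 - 3x.
Indicial equation: r(r-1) + (-7/3) r + (8/3) = 0 -> roots r_1 = 2, r_2 = 4/3.
Take r = r_1 = 2. Let y(x) = x^r sum_{n>=0} a_n x^n with a_0 = 1.
Substitute y = x^r sum a_n x^n and match x^{r+n}. The recurrence is
  D(n) a_n - 3 a_{n-1} = 0,  where D(n) = (r+n)(r+n-1) + (-7/3)(r+n) + (8/3).
  a_n = 3 / D(n) * a_{n-1}.
Since the indicial polynomial factors as (r - r_1)(r - r_2), D(n) = (r_1 + n - r_1)(r_1 + n - r_2) = n(n + 2/3).
Evaluating step by step (a_0 = 1):
  n = 1: D(1) = 1(1 + 2/3) = 5/3; numerator = 3(1) = 3; a_1 = (3)/(5/3) = 9/5
  n = 2: D(2) = 2(2 + 2/3) = 16/3; numerator = 3(9/5) = 27/5; a_2 = (27/5)/(16/3) = 81/80
  n = 3: D(3) = 3(3 + 2/3) = 11; numerator = 3(81/80) = 243/80; a_3 = (243/80)/(11) = 243/880
  n = 4: D(4) = 4(4 + 2/3) = 56/3; numerator = 3(243/880) = 729/880; a_4 = (729/880)/(56/3) = 2187/49280

r = 2; a_0 = 1; a_1 = 9/5; a_2 = 81/80; a_3 = 243/880; a_4 = 2187/49280


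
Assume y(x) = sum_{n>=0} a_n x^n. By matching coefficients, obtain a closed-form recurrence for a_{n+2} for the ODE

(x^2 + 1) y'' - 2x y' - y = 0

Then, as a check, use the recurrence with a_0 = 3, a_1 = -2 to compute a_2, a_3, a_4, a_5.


Substitute y = sum_n a_n x^n.
(1 + 1 x^2) y'' contributes (n+2)(n+1) a_{n+2} + n(n-1) a_n at x^n.
-2 x y'(x) contributes -2 n a_n at x^n.
-y(x) contributes -1 a_n at x^n.
Matching x^n: (n+2)(n+1) a_{n+2} + (n(n-1) - 2 n - 1) a_n = 0.
Thus a_{n+2} = (-n(n-1) + 2 n + 1) / ((n+1)(n+2)) * a_n.

Check with a_0 = 3, a_1 = -2 (apply the recurrence for n = 0, 1, 2, 3): a_0 = 3, a_1 = -2, a_2 = 3/2, a_3 = -1, a_4 = 3/8, a_5 = -1/20.

a_(n+2) = (-n(n-1) + 2 n + 1) / ((n+1)(n+2)) * a_n; check: a_0 = 3, a_1 = -2, a_2 = 3/2, a_3 = -1, a_4 = 3/8, a_5 = -1/20


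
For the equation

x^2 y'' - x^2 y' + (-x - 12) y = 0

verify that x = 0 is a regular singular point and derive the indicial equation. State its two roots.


Divide by x^2 to reach normal form y'' + P_1(x) y' + P_2(x) y = 0 with P_1(x) = -1 and P_2(x) = -1/x - 12/x^2.
x = 0 is a singular point because the y-coefficient -1/x - 12/x^2 has a pole at x = 0.
It is a regular singular point because x P_1(x) = p(x) = -x and x^2 P_2(x) = q(x) = -x - 12 are polynomials, hence analytic at x = 0.
p(0) = 0,  q(0) = -12.
Indicial equation: r(r-1) + p(0) r + q(0) = 0, i.e. r^2 + (p(0) - 1) r + q(0) = 0, i.e. r^2 - 1 r - 12 = 0.
Discriminant: (-1)^2 - 4(-12) = 49, so r = (1 ± 7)/2.
Solving: r_1 = 4, r_2 = -3.

indicial: r^2 - 1 r - 12 = 0; roots r_1 = 4, r_2 = -3


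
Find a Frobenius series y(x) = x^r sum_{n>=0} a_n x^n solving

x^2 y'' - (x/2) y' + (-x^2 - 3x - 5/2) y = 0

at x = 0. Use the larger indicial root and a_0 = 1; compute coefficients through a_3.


Write in Frobenius form y'' + (p(x)/x) y' + (q(x)/x^2) y = 0:
  p(x) = -1/2,  q(x) = -x^2 - 3x - 5/2.
Indicial equation: r(r-1) + (-1/2) r + (-5/2) = 0 -> roots r_1 = 5/2, r_2 = -1.
Take r = r_1 = 5/2. Let y(x) = x^r sum_{n>=0} a_n x^n with a_0 = 1.
Substitute y = x^r sum a_n x^n and match x^{r+n}. The recurrence is
  D(n) a_n - 3 a_{n-1} - 1 a_{n-2} = 0,  where D(n) = (r+n)(r+n-1) + (-1/2)(r+n) + (-5/2).
  a_n = [3 a_{n-1} + 1 a_{n-2}] / D(n).
Since the indicial polynomial factors as (r - r_1)(r - r_2), D(n) = (r_1 + n - r_1)(r_1 + n - r_2) = n(n + 7/2).
Evaluating step by step (a_0 = 1):
  n = 1: D(1) = 1(1 + 7/2) = 9/2; numerator = 3(1) = 3; a_1 = (3)/(9/2) = 2/3
  n = 2: D(2) = 2(2 + 7/2) = 11; numerator = 3(2/3) + 1(1) = 3; a_2 = (3)/(11) = 3/11
  n = 3: D(3) = 3(3 + 7/2) = 39/2; numerator = 3(3/11) + 1(2/3) = 49/33; a_3 = (49/33)/(39/2) = 98/1287

r = 5/2; a_0 = 1; a_1 = 2/3; a_2 = 3/11; a_3 = 98/1287


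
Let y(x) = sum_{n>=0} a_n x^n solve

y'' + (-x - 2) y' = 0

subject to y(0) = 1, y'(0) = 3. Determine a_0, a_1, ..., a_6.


Ansatz: y(x) = sum_{n>=0} a_n x^n, so y'(x) = sum_{n>=1} n a_n x^(n-1) and y''(x) = sum_{n>=2} n(n-1) a_n x^(n-2).
Substitute into P(x) y'' + Q(x) y' + R(x) y = 0 with P(x) = 1, Q(x) = -x - 2, R(x) = 0, and match powers of x.
Initial conditions: a_0 = 1, a_1 = 3.
Setting the coefficient of each power of x to zero and solving order by order (substituting the coefficients already found):
  x^0: 2 a_2 - 2 a_1 = 0  ->  2 a_2 = 2 a_1 = 6  ->  a_2 = 3
  x^1: 6 a_3 - 4 a_2 - a_1 = 0  ->  6 a_3 = 4 a_2 + a_1 = 15  ->  a_3 = 5/2
  x^2: 12 a_4 - 6 a_3 - 2 a_2 = 0  ->  12 a_4 = 6 a_3 + 2 a_2 = 21  ->  a_4 = 7/4
  x^3: 20 a_5 - 8 a_4 - 3 a_3 = 0  ->  20 a_5 = 8 a_4 + 3 a_3 = 43/2  ->  a_5 = 43/40
  x^4: 30 a_6 - 10 a_5 - 4 a_4 = 0  ->  30 a_6 = 10 a_5 + 4 a_4 = 71/4  ->  a_6 = 71/120
Truncated series: y(x) = 1 + 3 x + 3 x^2 + (5/2) x^3 + (7/4) x^4 + (43/40) x^5 + (71/120) x^6 + O(x^7).

a_0 = 1; a_1 = 3; a_2 = 3; a_3 = 5/2; a_4 = 7/4; a_5 = 43/40; a_6 = 71/120


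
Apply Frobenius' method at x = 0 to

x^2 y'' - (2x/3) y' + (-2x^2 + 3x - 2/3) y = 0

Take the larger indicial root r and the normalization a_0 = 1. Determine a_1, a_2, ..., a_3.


Write in Frobenius form y'' + (p(x)/x) y' + (q(x)/x^2) y = 0:
  p(x) = -2/3,  q(x) = -2x^2 + 3x - 2/3.
Indicial equation: r(r-1) + (-2/3) r + (-2/3) = 0 -> roots r_1 = 2, r_2 = -1/3.
Take r = r_1 = 2. Let y(x) = x^r sum_{n>=0} a_n x^n with a_0 = 1.
Substitute y = x^r sum a_n x^n and match x^{r+n}. The recurrence is
  D(n) a_n + 3 a_{n-1} - 2 a_{n-2} = 0,  where D(n) = (r+n)(r+n-1) + (-2/3)(r+n) + (-2/3).
  a_n = [-3 a_{n-1} + 2 a_{n-2}] / D(n).
Since the indicial polynomial factors as (r - r_1)(r - r_2), D(n) = (r_1 + n - r_1)(r_1 + n - r_2) = n(n + 7/3).
Evaluating step by step (a_0 = 1):
  n = 1: D(1) = 1(1 + 7/3) = 10/3; numerator = -3(1) = -3; a_1 = (-3)/(10/3) = -9/10
  n = 2: D(2) = 2(2 + 7/3) = 26/3; numerator = -3(-9/10) + 2(1) = 47/10; a_2 = (47/10)/(26/3) = 141/260
  n = 3: D(3) = 3(3 + 7/3) = 16; numerator = -3(141/260) + 2(-9/10) = -891/260; a_3 = (-891/260)/(16) = -891/4160

r = 2; a_0 = 1; a_1 = -9/10; a_2 = 141/260; a_3 = -891/4160
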